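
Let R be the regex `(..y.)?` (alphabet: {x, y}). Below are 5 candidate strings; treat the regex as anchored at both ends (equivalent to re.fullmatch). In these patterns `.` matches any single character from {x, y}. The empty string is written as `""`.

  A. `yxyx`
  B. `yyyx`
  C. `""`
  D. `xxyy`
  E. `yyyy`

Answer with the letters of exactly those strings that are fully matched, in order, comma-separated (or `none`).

A, B, C, D, E

A. `yxyx` → match
B. `yyyx` → match
C. `""` → match
D. `xxyy` → match
E. `yyyy` → match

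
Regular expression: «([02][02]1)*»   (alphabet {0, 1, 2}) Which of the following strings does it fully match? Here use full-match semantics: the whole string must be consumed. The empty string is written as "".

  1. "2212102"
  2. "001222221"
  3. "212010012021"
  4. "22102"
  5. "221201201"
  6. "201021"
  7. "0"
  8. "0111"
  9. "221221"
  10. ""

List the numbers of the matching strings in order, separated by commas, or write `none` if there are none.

5, 6, 9, 10

1 → no match
2 → no match
3 → no match
4 → no match
5 → match
6 → match
7 → no match
8 → no match
9 → match
10 → match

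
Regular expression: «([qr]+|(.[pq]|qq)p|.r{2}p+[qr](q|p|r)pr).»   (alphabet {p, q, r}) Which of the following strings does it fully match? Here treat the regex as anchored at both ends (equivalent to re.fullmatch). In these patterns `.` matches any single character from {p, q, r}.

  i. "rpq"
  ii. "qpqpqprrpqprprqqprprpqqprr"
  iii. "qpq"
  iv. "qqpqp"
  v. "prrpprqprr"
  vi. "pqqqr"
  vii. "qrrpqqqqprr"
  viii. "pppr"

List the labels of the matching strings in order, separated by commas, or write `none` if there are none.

i → no match
ii → no match
iii → no match
iv → no match
v → match
vi → no match
vii → no match
viii → match

v, viii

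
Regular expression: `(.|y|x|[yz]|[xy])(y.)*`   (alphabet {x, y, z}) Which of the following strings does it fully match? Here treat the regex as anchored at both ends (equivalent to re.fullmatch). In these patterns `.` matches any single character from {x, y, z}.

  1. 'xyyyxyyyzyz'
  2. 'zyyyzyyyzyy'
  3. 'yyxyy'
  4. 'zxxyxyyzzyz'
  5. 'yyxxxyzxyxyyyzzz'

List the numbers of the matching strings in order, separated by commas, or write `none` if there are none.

1, 2, 3

1 → match
2 → match
3 → match
4 → no match
5 → no match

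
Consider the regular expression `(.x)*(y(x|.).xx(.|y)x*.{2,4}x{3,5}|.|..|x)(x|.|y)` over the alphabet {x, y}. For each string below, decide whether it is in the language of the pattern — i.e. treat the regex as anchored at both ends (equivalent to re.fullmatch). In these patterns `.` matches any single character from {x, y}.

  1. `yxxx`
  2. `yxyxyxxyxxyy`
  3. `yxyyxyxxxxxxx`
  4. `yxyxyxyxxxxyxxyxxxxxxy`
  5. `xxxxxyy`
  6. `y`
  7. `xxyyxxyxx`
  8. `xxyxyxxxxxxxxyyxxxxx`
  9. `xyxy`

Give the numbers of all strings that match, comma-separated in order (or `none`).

1 → match
2 → no match
3 → no match
4 → match
5 → match
6 → no match
7 → no match
8 → match
9 → no match

1, 4, 5, 8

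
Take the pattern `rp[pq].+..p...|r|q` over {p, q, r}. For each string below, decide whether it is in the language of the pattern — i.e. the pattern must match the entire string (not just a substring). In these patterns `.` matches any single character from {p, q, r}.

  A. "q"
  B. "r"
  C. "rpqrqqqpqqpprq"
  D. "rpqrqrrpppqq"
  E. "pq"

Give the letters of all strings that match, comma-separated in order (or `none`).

A, B, C, D

A. "q" → match
B. "r" → match
C → match
D. "rpqrqrrpppqq" → match
E. "pq" → no match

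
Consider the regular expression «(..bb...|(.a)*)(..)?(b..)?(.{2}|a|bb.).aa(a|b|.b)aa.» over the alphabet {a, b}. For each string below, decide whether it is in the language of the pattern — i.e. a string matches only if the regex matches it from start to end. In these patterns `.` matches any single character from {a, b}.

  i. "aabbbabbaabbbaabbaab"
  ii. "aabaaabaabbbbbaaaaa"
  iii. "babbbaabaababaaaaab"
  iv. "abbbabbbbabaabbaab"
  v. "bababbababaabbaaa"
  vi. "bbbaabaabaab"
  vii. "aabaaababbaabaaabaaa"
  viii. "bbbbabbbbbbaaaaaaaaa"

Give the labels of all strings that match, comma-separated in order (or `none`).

i → match
ii → no match
iii → match
iv → match
v → match
vi. "bbbaabaabaab" → match
vii → match
viii → match

i, iii, iv, v, vi, vii, viii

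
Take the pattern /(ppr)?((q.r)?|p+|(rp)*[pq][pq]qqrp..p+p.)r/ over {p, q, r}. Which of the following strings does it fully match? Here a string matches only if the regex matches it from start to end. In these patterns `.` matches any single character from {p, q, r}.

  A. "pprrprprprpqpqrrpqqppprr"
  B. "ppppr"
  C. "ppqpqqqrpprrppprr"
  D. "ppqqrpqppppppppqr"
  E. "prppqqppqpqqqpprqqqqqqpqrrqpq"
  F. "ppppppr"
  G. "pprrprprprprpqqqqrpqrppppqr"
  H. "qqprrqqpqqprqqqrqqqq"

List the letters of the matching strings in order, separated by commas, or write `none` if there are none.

B, D, F, G

A → no match
B → match
C → no match
D → match
E → no match — must end with "r"
F → match
G → match
H → no match — must end with "r"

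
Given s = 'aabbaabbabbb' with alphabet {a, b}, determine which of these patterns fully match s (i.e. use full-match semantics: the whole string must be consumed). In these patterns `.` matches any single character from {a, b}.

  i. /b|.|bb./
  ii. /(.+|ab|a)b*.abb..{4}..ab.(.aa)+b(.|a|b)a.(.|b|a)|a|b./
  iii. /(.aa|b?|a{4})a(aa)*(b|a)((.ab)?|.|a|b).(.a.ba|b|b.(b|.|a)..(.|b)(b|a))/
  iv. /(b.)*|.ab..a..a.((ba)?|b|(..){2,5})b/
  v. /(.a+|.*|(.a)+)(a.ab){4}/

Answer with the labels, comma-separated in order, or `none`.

iv

i → no match
ii → no match
iii → no match
iv → match
v → no match — must end with 'ab'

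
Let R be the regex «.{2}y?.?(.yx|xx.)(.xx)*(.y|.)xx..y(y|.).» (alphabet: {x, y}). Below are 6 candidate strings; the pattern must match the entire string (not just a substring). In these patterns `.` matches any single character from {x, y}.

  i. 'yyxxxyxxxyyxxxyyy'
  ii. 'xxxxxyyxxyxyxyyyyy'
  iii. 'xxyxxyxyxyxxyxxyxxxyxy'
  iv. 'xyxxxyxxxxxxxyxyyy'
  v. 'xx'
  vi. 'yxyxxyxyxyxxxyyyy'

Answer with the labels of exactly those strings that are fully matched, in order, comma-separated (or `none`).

i → no match
ii → no match
iii → no match
iv → no match
v → no match
vi → no match

none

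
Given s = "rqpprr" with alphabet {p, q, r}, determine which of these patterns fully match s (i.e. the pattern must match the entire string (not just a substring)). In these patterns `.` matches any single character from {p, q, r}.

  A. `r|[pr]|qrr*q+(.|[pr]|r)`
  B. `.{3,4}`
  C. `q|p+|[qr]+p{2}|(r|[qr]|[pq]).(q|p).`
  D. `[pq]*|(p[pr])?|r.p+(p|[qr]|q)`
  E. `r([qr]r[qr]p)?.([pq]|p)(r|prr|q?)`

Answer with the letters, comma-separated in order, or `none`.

E

A → no match
B → no match
C → no match
D → no match
E → match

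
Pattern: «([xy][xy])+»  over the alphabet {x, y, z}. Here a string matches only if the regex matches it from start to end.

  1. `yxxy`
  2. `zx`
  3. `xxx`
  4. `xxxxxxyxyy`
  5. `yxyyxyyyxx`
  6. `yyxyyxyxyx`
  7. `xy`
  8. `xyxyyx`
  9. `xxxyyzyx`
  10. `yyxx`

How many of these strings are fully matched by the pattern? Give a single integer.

1 → match
2 → no match
3 → no match
4 → match
5 → match
6 → match
7 → match
8 → match
9 → no match
10 → match
Total matched: 7

7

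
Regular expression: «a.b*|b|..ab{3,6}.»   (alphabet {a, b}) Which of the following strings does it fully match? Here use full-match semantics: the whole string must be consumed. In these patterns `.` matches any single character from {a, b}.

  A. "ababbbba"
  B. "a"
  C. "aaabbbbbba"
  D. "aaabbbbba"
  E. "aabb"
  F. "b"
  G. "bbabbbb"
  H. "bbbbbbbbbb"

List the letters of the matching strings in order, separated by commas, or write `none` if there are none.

A, C, D, E, F, G

A → match
B → no match
C → match
D → match
E → match
F → match
G → match
H → no match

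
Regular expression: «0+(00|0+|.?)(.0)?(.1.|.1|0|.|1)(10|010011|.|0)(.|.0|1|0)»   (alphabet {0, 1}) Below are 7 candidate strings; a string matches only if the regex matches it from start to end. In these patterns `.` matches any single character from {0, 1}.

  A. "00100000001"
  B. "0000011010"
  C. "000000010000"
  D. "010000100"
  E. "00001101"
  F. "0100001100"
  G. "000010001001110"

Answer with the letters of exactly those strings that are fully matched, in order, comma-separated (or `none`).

B, C, E, G

A. "00100000001" → no match
B. "0000011010" → match
C. "000000010000" → match
D. "010000100" → no match
E. "00001101" → match
F. "0100001100" → no match
G → match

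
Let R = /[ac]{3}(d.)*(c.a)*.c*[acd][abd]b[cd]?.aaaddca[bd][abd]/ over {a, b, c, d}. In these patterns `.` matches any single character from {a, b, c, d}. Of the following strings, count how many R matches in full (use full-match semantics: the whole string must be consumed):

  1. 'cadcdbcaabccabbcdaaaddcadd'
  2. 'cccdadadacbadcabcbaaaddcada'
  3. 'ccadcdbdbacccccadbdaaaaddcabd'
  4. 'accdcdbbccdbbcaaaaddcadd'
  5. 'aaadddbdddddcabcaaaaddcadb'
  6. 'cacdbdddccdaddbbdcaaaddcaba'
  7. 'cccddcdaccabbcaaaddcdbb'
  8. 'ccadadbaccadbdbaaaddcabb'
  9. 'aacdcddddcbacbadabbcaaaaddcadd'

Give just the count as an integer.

1 → no match
2 → match
3 → match
4 → match
5 → match
6 → match
7 → no match
8 → match
9 → match
Total matched: 7

7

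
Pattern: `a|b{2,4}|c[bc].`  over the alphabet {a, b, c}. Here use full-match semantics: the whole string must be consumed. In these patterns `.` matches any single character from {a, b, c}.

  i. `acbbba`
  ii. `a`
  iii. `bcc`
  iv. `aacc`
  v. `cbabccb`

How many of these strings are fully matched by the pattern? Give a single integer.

1

i → no match
ii → match
iii → no match
iv → no match
v → no match
Total matched: 1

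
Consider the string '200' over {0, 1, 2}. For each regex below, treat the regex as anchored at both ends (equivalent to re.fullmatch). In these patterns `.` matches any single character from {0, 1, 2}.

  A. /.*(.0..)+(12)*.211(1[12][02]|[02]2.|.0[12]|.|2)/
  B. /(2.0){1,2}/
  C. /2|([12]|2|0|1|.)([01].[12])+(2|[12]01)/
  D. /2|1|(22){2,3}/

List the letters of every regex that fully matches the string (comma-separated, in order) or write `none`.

A → no match
B → match
C → no match
D → no match

B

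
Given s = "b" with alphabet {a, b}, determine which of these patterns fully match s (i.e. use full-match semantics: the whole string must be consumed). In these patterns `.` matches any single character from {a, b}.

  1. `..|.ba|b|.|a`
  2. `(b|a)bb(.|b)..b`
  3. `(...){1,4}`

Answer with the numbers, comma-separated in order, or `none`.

1 → match
2 → no match
3 → no match

1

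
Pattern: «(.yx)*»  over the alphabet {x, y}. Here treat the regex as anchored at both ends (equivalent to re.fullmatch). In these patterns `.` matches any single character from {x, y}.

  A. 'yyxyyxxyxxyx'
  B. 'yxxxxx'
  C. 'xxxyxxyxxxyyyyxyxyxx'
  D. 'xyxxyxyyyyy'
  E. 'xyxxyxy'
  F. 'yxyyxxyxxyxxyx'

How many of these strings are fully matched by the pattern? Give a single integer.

A → match
B → no match
C → no match
D → no match
E → no match
F → no match
Total matched: 1

1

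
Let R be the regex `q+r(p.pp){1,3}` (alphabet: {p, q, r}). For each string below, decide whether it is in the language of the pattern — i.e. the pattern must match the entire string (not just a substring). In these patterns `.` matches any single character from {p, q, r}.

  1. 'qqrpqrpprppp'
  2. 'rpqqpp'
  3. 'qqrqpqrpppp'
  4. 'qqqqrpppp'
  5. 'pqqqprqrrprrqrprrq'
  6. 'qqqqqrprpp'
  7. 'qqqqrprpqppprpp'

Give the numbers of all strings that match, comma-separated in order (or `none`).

4, 6

1 → no match
2 → no match — must start with 'q'
3 → no match
4 → match
5 → no match — must start with 'q'
6 → match
7 → no match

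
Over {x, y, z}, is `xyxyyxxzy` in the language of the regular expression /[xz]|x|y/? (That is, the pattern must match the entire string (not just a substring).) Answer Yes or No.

No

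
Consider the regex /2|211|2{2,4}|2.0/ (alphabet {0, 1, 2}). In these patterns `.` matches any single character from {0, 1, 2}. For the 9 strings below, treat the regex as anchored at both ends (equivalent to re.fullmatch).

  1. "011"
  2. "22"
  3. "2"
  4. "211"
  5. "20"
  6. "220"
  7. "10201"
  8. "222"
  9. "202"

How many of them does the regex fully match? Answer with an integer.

5

1 → no match
2 → match
3 → match
4 → match
5 → no match
6 → match
7 → no match
8 → match
9 → no match
Total matched: 5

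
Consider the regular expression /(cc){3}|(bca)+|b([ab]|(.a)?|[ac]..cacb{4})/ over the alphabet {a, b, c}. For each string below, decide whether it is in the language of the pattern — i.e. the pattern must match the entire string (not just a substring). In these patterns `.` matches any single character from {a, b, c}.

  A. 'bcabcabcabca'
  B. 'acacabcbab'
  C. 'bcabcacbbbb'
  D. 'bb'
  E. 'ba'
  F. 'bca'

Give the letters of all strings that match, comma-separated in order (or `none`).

A, C, D, E, F

A → match
B → no match
C → match
D → match
E → match
F → match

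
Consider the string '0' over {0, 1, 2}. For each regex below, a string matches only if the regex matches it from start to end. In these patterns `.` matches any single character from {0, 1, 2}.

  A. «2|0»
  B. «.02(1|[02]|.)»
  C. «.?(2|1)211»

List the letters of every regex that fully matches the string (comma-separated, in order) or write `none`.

A

A → match
B → no match
C → no match — must end with '211'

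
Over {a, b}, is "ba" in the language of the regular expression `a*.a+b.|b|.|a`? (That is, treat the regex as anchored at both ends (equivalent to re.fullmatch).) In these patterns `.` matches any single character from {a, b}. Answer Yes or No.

No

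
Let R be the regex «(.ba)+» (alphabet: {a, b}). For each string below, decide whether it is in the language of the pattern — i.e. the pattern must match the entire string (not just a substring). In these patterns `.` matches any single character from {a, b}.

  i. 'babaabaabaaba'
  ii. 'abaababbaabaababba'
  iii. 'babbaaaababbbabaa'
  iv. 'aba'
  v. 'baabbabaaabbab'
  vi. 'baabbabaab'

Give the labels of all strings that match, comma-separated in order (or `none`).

ii, iv

i → no match
ii → match
iii → no match — must end with 'ba'
iv → match
v → no match — must end with 'ba'
vi → no match — must end with 'ba'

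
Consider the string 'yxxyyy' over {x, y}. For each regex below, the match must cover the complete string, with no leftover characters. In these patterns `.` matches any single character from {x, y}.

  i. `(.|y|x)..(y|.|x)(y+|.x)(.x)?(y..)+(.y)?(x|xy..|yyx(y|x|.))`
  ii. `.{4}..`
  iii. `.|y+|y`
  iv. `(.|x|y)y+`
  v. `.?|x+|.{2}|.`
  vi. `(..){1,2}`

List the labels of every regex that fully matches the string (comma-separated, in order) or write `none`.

i → no match
ii → match
iii → no match
iv → no match
v → no match
vi → no match

ii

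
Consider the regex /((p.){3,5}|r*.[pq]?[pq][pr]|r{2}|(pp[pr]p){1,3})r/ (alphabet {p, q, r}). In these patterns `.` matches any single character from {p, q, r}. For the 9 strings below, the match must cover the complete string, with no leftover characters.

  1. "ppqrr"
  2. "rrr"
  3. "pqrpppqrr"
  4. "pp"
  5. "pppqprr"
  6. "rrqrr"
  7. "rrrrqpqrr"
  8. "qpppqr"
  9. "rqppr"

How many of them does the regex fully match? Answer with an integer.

6

1 → match
2 → match
3 → no match
4 → no match — must end with "r"
5 → match
6 → match
7 → match
8 → no match
9 → match
Total matched: 6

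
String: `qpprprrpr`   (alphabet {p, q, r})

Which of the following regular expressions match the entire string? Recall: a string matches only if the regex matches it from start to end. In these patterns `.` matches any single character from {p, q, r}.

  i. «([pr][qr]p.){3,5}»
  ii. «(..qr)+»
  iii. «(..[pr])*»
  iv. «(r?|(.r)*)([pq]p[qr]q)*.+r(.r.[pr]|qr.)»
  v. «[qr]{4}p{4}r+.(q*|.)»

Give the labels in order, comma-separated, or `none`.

i → no match
ii → no match — must end with `qr`
iii → match
iv → no match
v → no match

iii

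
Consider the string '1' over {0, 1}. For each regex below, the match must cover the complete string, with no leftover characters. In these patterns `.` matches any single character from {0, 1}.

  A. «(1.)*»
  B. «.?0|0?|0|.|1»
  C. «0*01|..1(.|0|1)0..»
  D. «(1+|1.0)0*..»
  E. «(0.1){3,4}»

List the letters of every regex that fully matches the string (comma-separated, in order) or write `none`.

B

A → no match
B → match
C → no match
D → no match
E → no match — must start with '0'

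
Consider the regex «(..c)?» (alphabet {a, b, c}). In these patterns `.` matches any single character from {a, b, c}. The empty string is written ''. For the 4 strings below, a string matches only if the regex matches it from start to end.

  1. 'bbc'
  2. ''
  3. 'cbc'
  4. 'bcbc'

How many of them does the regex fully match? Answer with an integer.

3

1 → match
2 → match
3 → match
4 → no match
Total matched: 3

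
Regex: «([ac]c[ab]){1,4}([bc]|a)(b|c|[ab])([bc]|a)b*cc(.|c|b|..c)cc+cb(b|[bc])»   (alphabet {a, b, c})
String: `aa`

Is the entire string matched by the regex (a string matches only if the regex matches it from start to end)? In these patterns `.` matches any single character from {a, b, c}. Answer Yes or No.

No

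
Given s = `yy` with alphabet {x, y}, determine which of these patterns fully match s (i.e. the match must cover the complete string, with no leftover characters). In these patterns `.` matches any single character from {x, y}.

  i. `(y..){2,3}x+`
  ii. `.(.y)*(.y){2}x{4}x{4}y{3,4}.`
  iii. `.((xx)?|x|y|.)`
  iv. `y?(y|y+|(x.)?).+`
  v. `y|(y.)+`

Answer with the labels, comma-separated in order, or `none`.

iii, iv, v

i → no match — must end with `x`
ii → no match
iii → match
iv → match
v → match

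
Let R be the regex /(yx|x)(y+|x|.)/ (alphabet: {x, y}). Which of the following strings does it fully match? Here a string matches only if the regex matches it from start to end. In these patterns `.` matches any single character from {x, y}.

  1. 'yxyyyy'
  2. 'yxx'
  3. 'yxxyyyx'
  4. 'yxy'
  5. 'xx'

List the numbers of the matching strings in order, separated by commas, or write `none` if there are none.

1, 2, 4, 5

1 → match
2 → match
3 → no match
4 → match
5 → match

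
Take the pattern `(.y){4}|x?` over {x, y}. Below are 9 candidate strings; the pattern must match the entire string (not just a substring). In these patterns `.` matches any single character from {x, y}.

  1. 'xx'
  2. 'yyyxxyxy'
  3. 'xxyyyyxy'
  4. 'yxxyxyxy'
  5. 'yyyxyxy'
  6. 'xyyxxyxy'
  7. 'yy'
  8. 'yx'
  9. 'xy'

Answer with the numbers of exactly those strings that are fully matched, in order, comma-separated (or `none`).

1 → no match
2 → no match
3 → no match
4 → no match
5 → no match
6 → no match
7 → no match
8 → no match
9 → no match

none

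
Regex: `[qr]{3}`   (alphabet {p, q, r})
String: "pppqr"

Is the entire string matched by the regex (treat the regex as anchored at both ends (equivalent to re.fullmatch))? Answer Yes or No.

No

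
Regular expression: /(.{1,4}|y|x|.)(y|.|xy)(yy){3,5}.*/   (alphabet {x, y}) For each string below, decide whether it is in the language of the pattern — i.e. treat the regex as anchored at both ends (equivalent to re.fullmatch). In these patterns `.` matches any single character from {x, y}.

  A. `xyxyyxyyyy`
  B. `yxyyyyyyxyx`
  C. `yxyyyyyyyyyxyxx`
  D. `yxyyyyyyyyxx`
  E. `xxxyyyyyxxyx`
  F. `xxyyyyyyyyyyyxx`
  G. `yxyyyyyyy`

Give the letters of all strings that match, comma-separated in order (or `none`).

B, C, D, F, G

A. `xyxyyxyyyy` → no match
B. `yxyyyyyyxyx` → match
C → match
D. `yxyyyyyyyyxx` → match
E. `xxxyyyyyxxyx` → no match
F → match
G. `yxyyyyyyy` → match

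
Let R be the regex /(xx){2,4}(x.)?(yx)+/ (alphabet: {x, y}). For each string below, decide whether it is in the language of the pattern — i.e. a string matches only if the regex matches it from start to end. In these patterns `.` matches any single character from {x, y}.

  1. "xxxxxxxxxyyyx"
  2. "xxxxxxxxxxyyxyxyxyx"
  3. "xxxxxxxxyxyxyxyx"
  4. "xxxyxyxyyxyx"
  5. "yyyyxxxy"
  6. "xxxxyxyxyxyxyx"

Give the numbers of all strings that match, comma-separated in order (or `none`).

1 → no match
2 → no match
3 → match
4 → no match
5 → no match — must start with "xx"
6 → match

3, 6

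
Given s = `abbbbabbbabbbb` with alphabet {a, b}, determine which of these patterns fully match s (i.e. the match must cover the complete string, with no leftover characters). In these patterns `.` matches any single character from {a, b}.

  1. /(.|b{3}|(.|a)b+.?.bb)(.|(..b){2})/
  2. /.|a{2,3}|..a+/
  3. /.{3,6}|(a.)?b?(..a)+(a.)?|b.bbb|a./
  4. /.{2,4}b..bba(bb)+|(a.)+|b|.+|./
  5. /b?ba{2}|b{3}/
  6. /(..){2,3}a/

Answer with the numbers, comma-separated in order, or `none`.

1, 4

1 → match
2 → no match
3 → no match
4 → match
5 → no match
6 → no match — must end with `a`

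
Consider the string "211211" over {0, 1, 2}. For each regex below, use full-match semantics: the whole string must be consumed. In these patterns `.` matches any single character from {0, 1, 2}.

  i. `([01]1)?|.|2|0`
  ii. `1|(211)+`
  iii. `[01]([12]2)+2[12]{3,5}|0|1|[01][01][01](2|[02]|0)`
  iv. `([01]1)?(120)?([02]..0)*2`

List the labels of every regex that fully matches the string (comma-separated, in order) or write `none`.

ii

i → no match
ii → match
iii → no match
iv → no match — must end with "2"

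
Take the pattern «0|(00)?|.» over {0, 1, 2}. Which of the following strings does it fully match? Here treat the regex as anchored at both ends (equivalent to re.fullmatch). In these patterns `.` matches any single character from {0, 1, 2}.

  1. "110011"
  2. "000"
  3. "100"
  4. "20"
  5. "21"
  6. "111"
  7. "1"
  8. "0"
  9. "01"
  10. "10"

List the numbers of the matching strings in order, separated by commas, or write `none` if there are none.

1 → no match
2 → no match
3 → no match
4 → no match
5 → no match
6 → no match
7 → match
8 → match
9 → no match
10 → no match

7, 8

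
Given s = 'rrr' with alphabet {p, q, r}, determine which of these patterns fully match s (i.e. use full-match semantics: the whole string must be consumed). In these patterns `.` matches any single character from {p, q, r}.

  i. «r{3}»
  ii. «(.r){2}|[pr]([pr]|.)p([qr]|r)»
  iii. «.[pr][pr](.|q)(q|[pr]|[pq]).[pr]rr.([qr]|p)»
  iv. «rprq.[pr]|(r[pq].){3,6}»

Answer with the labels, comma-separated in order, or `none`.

i

i → match
ii → no match
iii → no match
iv → no match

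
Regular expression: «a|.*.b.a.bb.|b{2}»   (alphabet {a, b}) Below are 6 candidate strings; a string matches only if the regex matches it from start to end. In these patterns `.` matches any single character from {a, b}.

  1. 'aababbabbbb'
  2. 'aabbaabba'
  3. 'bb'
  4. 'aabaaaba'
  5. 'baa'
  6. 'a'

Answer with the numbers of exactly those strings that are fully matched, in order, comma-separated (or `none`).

1 → match
2 → match
3 → match
4 → no match
5 → no match
6 → match

1, 2, 3, 6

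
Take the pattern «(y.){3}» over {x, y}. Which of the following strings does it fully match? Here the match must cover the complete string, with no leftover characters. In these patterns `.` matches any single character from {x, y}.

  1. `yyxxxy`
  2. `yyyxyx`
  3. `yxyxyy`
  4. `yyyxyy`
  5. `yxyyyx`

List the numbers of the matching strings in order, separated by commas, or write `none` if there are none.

2, 3, 4, 5

1 → no match
2 → match
3 → match
4 → match
5 → match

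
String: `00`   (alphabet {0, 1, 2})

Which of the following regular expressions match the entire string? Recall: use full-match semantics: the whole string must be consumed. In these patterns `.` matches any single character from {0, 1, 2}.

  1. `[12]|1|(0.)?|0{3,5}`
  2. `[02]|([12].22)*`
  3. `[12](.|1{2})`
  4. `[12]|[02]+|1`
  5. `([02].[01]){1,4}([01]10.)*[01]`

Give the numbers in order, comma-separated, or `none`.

1 → match
2 → no match
3 → no match
4 → match
5 → no match

1, 4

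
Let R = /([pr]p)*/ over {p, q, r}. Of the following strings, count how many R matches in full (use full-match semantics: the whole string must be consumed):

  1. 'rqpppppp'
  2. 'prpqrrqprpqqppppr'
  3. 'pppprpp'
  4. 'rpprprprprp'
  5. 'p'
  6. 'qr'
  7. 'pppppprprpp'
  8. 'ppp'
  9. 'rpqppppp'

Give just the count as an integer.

0

1 → no match
2 → no match
3 → no match
4 → no match
5 → no match
6 → no match
7 → no match
8 → no match
9 → no match
Total matched: 0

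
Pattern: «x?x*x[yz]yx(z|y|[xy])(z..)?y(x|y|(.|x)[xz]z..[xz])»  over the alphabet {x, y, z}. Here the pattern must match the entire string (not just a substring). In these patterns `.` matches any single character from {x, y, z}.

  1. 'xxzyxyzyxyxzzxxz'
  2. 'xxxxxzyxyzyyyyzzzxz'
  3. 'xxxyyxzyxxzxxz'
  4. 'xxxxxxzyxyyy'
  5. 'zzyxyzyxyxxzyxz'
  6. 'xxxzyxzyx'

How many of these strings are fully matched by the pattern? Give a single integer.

5

1 → match
2 → match
3 → match
4 → match
5 → no match
6 → match
Total matched: 5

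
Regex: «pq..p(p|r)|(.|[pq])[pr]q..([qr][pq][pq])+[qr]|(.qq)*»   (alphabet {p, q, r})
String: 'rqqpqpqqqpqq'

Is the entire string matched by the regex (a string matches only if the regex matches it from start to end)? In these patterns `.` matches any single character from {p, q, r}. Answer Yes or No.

No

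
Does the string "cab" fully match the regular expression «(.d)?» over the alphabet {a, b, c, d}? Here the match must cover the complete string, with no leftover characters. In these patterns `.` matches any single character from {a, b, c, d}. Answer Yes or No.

No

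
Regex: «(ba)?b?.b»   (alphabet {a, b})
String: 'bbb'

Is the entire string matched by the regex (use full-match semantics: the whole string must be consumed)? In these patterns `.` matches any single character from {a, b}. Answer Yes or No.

Yes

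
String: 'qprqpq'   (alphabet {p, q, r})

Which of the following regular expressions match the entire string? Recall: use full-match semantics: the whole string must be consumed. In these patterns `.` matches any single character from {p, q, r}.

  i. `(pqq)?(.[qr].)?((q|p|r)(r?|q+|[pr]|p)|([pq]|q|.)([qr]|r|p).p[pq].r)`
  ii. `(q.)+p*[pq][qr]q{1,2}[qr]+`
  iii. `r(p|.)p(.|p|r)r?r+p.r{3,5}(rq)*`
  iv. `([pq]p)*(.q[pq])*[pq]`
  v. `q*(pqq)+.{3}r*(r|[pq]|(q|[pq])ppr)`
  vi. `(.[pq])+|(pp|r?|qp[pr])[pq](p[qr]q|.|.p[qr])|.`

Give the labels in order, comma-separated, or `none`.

i → no match
ii → no match
iii → no match — must start with 'r'
iv → match
v → no match
vi → match

iv, vi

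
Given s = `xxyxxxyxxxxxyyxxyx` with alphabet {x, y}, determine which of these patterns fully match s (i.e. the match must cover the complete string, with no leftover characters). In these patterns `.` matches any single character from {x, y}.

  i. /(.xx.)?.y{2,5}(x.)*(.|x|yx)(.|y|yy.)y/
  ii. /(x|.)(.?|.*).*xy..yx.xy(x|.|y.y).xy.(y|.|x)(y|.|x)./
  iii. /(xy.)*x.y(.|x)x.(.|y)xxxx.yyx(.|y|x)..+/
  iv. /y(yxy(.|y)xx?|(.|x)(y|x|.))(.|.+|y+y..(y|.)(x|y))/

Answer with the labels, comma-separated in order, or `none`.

iii

i → no match — must end with `y`
ii → no match
iii → match
iv → no match — must start with `y`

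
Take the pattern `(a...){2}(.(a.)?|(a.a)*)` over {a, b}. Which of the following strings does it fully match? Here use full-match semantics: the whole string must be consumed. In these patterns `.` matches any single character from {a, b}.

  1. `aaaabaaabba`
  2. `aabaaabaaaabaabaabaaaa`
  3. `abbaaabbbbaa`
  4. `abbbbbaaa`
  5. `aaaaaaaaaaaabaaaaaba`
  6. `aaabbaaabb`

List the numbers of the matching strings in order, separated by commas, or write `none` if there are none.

5

1 → no match
2 → no match
3 → no match
4 → no match
5 → match
6 → no match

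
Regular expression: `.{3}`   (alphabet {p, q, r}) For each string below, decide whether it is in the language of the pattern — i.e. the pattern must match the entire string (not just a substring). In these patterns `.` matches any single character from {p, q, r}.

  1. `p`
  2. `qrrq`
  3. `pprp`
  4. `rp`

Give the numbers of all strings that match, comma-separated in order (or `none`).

1. `p` → no match
2. `qrrq` → no match
3. `pprp` → no match
4. `rp` → no match

none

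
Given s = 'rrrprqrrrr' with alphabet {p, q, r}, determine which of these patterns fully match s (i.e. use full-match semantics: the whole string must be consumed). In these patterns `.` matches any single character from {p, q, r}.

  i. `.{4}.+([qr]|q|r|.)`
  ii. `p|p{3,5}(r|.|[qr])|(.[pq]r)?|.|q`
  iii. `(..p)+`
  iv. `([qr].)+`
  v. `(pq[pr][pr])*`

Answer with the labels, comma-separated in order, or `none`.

i, iv

i → match
ii → no match
iii → no match — must end with 'p'
iv → match
v → no match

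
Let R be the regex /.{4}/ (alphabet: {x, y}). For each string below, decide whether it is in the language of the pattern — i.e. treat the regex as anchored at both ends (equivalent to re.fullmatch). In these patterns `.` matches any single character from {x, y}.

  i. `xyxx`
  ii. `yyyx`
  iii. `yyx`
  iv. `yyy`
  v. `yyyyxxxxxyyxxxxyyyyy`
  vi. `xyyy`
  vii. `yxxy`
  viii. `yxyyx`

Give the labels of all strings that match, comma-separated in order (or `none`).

i → match
ii → match
iii → no match
iv → no match
v → no match
vi → match
vii → match
viii → no match

i, ii, vi, vii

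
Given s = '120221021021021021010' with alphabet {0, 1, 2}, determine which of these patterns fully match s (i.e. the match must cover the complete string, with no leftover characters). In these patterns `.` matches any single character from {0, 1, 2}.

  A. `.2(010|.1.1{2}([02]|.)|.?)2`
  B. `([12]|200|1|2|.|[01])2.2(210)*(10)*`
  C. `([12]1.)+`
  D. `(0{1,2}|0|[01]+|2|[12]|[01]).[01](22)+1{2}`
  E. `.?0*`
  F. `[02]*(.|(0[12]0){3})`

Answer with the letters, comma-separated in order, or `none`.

A → no match — must end with '2'
B → match
C → no match
D → no match — must end with '1'
E → no match
F → no match

B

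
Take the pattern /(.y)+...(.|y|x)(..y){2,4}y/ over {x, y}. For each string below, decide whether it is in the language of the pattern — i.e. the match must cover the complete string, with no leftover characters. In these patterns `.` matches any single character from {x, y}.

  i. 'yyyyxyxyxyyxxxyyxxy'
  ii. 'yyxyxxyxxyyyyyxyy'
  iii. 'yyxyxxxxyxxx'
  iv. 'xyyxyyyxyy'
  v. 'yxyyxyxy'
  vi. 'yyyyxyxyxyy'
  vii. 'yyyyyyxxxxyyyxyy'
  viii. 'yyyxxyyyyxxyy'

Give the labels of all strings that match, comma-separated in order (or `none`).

viii

i → no match — must end with 'yy'
ii → no match
iii. 'yyxyxxxxyxxx' → no match — must end with 'yy'
iv. 'xyyxyyyxyy' → no match
v. 'yxyyxyxy' → no match — must end with 'yy'
vi. 'yyyyxyxyxyy' → no match
vii → no match
viii → match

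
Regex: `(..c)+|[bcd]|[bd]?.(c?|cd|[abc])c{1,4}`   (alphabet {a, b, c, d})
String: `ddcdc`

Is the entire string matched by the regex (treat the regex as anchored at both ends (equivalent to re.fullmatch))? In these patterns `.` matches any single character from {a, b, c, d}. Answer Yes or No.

Yes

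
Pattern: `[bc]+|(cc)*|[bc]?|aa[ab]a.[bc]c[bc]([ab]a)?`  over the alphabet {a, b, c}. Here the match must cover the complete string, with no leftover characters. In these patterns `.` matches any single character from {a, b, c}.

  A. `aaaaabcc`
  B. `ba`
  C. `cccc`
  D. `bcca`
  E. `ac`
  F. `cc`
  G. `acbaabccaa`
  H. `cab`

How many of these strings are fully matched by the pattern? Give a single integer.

A → match
B → no match
C → match
D → no match
E → no match
F → match
G → no match
H → no match
Total matched: 3

3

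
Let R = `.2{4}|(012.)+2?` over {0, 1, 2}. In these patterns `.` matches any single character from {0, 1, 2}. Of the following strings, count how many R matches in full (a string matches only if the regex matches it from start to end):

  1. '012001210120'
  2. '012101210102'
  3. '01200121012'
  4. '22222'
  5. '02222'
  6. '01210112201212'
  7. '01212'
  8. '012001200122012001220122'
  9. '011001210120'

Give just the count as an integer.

5

1 → match
2 → no match
3 → no match
4 → match
5 → match
6 → no match
7 → match
8 → match
9 → no match
Total matched: 5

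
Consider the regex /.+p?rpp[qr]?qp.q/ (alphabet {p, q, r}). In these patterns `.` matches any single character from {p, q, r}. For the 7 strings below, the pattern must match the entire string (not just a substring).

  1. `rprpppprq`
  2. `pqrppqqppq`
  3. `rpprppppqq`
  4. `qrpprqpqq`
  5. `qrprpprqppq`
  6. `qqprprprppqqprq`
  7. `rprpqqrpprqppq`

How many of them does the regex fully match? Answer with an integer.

5

1 → no match
2 → match
3 → no match
4 → match
5 → match
6 → match
7 → match
Total matched: 5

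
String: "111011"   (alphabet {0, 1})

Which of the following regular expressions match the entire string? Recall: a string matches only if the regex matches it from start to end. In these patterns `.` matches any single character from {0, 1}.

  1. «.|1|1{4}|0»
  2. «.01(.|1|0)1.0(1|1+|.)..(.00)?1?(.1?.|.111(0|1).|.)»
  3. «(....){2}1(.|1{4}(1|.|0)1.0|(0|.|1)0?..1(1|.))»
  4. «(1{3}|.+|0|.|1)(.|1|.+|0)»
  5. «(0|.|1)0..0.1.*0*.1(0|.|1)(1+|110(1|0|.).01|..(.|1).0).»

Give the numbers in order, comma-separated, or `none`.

4

1 → no match
2 → no match
3 → no match
4 → match
5 → no match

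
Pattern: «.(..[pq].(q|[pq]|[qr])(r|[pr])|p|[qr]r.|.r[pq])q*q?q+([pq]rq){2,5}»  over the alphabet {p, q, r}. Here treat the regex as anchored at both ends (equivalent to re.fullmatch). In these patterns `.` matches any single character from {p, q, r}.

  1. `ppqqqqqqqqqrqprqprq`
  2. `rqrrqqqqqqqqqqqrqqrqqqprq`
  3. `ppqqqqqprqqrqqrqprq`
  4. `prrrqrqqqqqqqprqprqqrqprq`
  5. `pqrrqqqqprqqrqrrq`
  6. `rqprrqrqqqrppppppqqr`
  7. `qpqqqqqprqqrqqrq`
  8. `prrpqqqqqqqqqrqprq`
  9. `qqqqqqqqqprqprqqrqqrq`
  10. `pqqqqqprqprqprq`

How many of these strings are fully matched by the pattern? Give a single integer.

4

1 → match
2 → no match
3 → match
4 → no match
5 → no match
6 → no match — must end with `rq`
7 → match
8 → match
9 → no match
10 → no match
Total matched: 4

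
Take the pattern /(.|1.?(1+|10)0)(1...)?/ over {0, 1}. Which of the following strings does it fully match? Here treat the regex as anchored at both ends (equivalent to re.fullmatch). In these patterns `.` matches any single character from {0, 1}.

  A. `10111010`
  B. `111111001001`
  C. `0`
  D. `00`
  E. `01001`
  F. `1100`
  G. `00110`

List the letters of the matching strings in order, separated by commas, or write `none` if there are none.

C, E, F

A → no match
B → no match
C → match
D → no match
E → match
F → match
G → no match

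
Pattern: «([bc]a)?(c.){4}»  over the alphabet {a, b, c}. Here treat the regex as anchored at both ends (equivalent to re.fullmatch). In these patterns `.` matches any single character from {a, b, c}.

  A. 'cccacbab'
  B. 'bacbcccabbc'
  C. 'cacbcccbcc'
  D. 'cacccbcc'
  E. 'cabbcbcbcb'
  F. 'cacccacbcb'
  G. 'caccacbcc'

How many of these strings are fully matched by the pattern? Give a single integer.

3

A → no match
B → no match
C → match
D → match
E → no match
F → match
G → no match
Total matched: 3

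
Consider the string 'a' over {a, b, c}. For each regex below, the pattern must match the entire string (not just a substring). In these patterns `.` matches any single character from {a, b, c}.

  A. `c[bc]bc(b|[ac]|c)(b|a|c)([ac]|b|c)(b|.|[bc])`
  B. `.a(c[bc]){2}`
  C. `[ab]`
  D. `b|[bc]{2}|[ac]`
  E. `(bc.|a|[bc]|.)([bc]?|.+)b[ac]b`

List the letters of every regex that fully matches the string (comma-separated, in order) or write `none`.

C, D

A → no match — must start with 'c'
B → no match
C → match
D → match
E → no match — must end with 'b'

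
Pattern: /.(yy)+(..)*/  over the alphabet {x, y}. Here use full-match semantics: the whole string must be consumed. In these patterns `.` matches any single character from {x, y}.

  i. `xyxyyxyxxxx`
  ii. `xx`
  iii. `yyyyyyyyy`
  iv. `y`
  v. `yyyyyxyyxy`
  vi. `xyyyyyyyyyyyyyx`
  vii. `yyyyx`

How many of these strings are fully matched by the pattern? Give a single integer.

3

i → no match
ii → no match
iii → match
iv → no match
v → no match
vi → match
vii → match
Total matched: 3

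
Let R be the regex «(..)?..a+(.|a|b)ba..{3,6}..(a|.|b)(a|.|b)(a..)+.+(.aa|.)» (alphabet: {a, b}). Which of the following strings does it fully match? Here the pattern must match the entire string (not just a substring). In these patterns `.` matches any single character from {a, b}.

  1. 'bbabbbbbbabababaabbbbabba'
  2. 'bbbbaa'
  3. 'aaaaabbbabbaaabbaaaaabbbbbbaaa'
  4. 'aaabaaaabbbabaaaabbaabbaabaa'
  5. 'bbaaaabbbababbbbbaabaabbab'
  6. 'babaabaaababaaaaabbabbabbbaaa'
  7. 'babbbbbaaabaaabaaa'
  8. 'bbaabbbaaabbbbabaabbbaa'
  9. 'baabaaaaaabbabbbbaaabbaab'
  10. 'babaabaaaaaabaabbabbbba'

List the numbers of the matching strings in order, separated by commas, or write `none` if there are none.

none

1 → no match
2 → no match
3 → no match
4 → no match
5 → no match
6 → no match
7 → no match
8 → no match
9 → no match
10 → no match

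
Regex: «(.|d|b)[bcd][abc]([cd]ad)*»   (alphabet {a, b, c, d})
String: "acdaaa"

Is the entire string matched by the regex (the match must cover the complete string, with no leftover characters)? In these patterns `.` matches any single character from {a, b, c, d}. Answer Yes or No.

No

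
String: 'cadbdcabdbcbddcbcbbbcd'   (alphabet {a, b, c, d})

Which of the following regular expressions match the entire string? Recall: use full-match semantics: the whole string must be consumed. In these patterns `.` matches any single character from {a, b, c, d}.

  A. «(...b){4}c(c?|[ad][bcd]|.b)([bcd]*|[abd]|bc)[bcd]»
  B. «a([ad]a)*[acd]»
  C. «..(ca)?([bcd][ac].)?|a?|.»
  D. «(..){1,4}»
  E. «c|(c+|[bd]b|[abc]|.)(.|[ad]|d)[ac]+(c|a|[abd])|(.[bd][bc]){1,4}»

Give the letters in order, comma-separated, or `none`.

A → match
B → no match — must start with 'a'
C → no match
D → no match
E → no match

A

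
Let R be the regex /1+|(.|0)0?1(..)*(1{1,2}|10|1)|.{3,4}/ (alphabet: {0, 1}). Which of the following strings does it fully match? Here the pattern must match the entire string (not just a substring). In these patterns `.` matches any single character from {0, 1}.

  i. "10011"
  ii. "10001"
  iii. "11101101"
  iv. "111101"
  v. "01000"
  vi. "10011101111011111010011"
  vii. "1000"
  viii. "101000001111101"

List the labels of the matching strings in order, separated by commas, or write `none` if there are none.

i → no match
ii → no match
iii → no match
iv → no match
v → no match
vi → no match
vii → match
viii → no match

vii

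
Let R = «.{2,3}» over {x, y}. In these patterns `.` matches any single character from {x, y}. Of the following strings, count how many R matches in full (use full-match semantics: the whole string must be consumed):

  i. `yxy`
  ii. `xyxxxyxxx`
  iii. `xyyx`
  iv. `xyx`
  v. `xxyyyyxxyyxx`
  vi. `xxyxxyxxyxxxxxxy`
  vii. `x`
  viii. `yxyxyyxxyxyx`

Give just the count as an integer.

2

i. `yxy` → match
ii. `xyxxxyxxx` → no match
iii. `xyyx` → no match
iv. `xyx` → match
v. `xxyyyyxxyyxx` → no match
vi → no match
vii. `x` → no match
viii. `yxyxyyxxyxyx` → no match
Total matched: 2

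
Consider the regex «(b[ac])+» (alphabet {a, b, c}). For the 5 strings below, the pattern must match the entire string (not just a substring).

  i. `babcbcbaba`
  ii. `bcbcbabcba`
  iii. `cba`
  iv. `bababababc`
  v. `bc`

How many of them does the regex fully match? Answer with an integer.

4

i → match
ii → match
iii → no match — must start with `b`
iv → match
v → match
Total matched: 4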